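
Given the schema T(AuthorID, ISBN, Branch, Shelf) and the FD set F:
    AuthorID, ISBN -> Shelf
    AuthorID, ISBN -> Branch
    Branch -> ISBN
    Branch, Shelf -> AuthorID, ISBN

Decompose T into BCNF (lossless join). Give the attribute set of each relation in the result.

Candidate keys of the original relation: {AuthorID, Branch}, {AuthorID, ISBN}, {Branch, Shelf}.
Within {AuthorID, Branch, ISBN, Shelf}: {Branch}⁺ ∩ {AuthorID, Branch, ISBN, Shelf} = {Branch, ISBN}, not the whole set, so Branch -> ISBN violates BCNF; decompose into {Branch, ISBN} and {AuthorID, Branch, Shelf}.
{Branch, ISBN}: every determinant is a superkey — BCNF.
{AuthorID, Branch, Shelf}: every determinant is a superkey — BCNF.

{AuthorID, Branch, Shelf}; {Branch, ISBN}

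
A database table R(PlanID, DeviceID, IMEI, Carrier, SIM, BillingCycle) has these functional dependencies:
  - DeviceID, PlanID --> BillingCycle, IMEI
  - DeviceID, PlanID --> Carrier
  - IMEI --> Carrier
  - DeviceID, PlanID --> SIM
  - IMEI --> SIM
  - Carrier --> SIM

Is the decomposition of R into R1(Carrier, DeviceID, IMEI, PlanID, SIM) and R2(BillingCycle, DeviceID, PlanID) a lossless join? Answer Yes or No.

Yes

Common attributes: {DeviceID, PlanID}; their closure is {BillingCycle, Carrier, DeviceID, IMEI, PlanID, SIM}.
Since R1 ⊆ {BillingCycle, Carrier, DeviceID, IMEI, PlanID, SIM}, the intersection is a superkey of R1; the decomposition is lossless.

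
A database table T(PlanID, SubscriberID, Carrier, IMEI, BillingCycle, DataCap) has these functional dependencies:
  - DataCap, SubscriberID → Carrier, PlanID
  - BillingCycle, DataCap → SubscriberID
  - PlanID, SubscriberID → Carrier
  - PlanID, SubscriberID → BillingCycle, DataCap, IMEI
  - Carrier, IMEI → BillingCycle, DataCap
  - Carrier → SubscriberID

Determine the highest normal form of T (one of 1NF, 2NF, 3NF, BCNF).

3NF

Candidate keys: {BillingCycle, DataCap}, {Carrier, DataCap}, {Carrier, IMEI}, {Carrier, PlanID}, {DataCap, SubscriberID}, {PlanID, SubscriberID}. Prime attributes: {BillingCycle, Carrier, DataCap, IMEI, PlanID, SubscriberID}.
Carrier → SubscriberID breaks BCNF: {Carrier}⁺ = {Carrier, SubscriberID}, so {Carrier} is not a superkey.
Since {SubscriberID} ⊆ prime attributes and every other non-superkey FD also has a prime right side, the schema is in 3NF.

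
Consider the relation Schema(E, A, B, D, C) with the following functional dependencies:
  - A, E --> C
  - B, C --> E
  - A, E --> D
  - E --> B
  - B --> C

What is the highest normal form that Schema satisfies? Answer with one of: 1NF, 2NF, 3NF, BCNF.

Candidate keys: {A, B}, {A, E}. Prime attributes: {A, B, E}.
B, C --> E breaks BCNF: {B, C}⁺ = {B, C, E}, so {B, C} is not a superkey.
B --> C has non-prime {C} on the right and a non-superkey on the left, so 3NF fails.
The proper key subset {B} of {A, B} determines non-prime {C}, so the relation is not even in 2NF.

1NF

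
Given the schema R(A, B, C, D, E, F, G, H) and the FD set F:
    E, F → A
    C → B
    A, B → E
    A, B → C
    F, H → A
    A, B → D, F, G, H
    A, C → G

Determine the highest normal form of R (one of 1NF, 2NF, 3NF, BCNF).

Candidate keys: {A, B}, {A, C}, {B, E, F}, {B, F, H}, {C, E, F}, {C, F, H}. Prime attributes: {A, B, C, E, F, H}.
E, F → A: {E, F}⁺ = {A, E, F}, which is not all of the attributes, so the left side is not a superkey — BCNF is violated.
Its right-hand attributes {A} are all prime, as are those of every other non-superkey FD — the relation is in 3NF.

3NF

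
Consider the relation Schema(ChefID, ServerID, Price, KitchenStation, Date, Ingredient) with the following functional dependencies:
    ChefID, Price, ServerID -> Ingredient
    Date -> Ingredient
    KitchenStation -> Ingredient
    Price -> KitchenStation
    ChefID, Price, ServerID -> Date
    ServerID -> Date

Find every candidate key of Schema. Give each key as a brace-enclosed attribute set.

{ChefID, Price, ServerID} never appear on the right of any FD, so every key must include all of them.
{ChefID, Price, ServerID}⁺ = {ChefID, Date, Ingredient, KitchenStation, Price, ServerID} — all of the relation — so {ChefID, Price, ServerID} is a candidate key.
Every other attribute set either contains this one or has a smaller closure.

{ChefID, Price, ServerID}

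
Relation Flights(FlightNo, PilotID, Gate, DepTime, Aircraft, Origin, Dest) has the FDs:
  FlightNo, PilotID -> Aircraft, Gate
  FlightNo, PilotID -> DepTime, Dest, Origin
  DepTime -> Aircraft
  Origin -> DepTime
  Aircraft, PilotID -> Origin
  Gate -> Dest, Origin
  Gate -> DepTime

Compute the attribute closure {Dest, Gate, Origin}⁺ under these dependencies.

Start with {Dest, Gate, Origin}.
Origin -> DepTime applies; add {DepTime} → now {DepTime, Dest, Gate, Origin}.
DepTime -> Aircraft applies; add {Aircraft} → now {Aircraft, DepTime, Dest, Gate, Origin}.
No further FD applies.

{Aircraft, DepTime, Dest, Gate, Origin}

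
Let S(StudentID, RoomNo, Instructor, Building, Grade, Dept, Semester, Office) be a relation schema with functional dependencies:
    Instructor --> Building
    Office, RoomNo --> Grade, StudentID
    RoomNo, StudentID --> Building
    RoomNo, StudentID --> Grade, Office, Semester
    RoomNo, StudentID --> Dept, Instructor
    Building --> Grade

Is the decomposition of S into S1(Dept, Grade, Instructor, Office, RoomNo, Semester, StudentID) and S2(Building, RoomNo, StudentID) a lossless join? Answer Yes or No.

S1 ∩ S2 = {RoomNo, StudentID}; its closure under F is {Building, Dept, Grade, Instructor, Office, RoomNo, Semester, StudentID}.
Since S1 ⊆ {Building, Dept, Grade, Instructor, Office, RoomNo, Semester, StudentID}, the intersection is a superkey of S1; the decomposition is lossless.

Yes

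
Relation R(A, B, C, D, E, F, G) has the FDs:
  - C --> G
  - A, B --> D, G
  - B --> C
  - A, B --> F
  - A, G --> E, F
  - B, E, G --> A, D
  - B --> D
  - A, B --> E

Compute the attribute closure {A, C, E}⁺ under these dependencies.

Start with {A, C, E}.
C --> G applies; add {G} → now {A, C, E, G}.
A, G --> E, F applies; add {F} → now {A, C, E, F, G}.
No further FD applies.

{A, C, E, F, G}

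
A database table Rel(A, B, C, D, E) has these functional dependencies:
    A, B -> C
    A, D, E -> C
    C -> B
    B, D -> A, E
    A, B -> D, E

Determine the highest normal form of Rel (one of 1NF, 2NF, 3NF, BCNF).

Candidate keys: {A, B}, {A, C}, {A, D, E}, {B, D}, {C, D}. Prime attributes: {A, B, C, D, E}.
C -> B breaks BCNF: {C}⁺ = {B, C}, so {C} is not a superkey.
Since {B} ⊆ prime attributes and every other non-superkey FD also has a prime right side, the schema is in 3NF.

3NF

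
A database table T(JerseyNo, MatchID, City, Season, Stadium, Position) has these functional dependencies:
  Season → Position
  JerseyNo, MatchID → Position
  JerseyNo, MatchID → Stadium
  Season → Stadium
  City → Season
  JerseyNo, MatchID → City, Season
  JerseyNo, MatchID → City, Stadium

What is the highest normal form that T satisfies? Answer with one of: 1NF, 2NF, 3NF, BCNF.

Candidate key: {JerseyNo, MatchID}. Prime attributes: {JerseyNo, MatchID}.
Season → Position breaks BCNF: {Season}⁺ = {Position, Season, Stadium}, so {Season} is not a superkey.
Because {Position} is non-prime and the left side of Season → Position is not a superkey, the relation is not in 3NF.
Checking every proper subset of each key, none determines a non-prime attribute — 2NF is satisfied.

2NF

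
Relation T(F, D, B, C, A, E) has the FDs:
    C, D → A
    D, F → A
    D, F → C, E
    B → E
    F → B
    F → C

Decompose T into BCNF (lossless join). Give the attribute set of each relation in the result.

{A, C, D}; {B, C, F}; {B, E}; {D, F}

Candidate key of the original relation: {D, F}.
Within {A, B, C, D, E, F}: {C, D}⁺ ∩ {A, B, C, D, E, F} = {A, C, D}, not the whole set, so C, D → A violates BCNF; decompose into {A, C, D} and {B, C, D, E, F}.
{A, C, D}: every determinant is a superkey — BCNF.
Within {B, C, D, E, F}: {B}⁺ ∩ {B, C, D, E, F} = {B, E}, not the whole set, so B → E violates BCNF; decompose into {B, E} and {B, C, D, F}.
{B, E}: every determinant is a superkey — BCNF.
Within {B, C, D, F}: {F}⁺ ∩ {B, C, D, F} = {B, C, F}, not the whole set, so F → B, C violates BCNF; decompose into {B, C, F} and {D, F}.
{B, C, F}: every determinant is a superkey — BCNF.
{D, F}: every determinant is a superkey — BCNF.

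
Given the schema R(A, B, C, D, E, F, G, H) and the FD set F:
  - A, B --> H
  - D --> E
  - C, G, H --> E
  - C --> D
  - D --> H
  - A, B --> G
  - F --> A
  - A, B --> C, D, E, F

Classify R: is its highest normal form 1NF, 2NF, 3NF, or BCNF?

Candidate keys: {A, B}, {B, F}. Prime attributes: {A, B, F}.
D --> E breaks BCNF: {D}⁺ = {D, E, H}, so {D} is not a superkey.
D --> E determines the non-prime attribute {E} from a non-superkey — 3NF is violated.
No non-prime attribute depends on a proper subset of any candidate key, so 2NF holds.

2NF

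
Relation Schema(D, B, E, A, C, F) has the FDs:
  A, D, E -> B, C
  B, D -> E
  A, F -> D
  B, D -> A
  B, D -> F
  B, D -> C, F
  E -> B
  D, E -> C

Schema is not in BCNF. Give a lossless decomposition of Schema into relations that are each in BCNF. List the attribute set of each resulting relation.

{A, C, E, F}; {A, D, F}; {B, E}

Candidate keys of the original relation: {A, B, F}, {A, E, F}, {B, D}, {D, E}.
In {A, B, C, D, E, F}, {A, F} is not a superkey ({A, F}⁺ restricted to this set is {A, D, F}), so split on A, F -> D into {A, D, F} and {A, B, C, E, F}.
{A, D, F} is in BCNF.
In {A, B, C, E, F}, {E} is not a superkey ({E}⁺ restricted to this set is {B, E}), so split on E -> B into {B, E} and {A, C, E, F}.
{B, E} is in BCNF.
{A, C, E, F} is in BCNF.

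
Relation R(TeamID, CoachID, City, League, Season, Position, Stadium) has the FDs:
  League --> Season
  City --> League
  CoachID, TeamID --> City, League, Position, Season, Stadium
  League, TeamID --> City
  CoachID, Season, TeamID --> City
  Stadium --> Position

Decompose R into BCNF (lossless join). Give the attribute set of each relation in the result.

Candidate key of the original relation: {CoachID, TeamID}.
{City, CoachID, League, Position, Season, Stadium, TeamID}: {League} determines {League, Season} here but is not a superkey — split on League --> Season, giving {League, Season} and {City, CoachID, League, Position, Stadium, TeamID}.
{League, Season} is in BCNF.
{City, CoachID, League, Position, Stadium, TeamID}: {City} determines {City, League} here but is not a superkey — split on City --> League, giving {City, League} and {City, CoachID, Position, Stadium, TeamID}.
{City, League} is in BCNF.
{City, CoachID, Position, Stadium, TeamID}: {Stadium} determines {Position, Stadium} here but is not a superkey — split on Stadium --> Position, giving {Position, Stadium} and {City, CoachID, Stadium, TeamID}.
{Position, Stadium} is in BCNF.
{City, CoachID, Stadium, TeamID} is in BCNF.

{City, CoachID, Stadium, TeamID}; {City, League}; {League, Season}; {Position, Stadium}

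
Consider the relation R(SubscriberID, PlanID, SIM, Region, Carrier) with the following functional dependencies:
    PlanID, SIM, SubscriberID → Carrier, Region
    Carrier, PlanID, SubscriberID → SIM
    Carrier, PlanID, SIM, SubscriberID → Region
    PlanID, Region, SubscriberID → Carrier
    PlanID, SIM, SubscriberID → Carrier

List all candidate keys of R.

{Carrier, PlanID, SubscriberID}, {PlanID, Region, SubscriberID}, {PlanID, SIM, SubscriberID}

{PlanID, SubscriberID} never appear on the right of any FD, so every key must include all of them.
{Carrier, PlanID, SubscriberID} is a candidate key since {Carrier, PlanID, SubscriberID}⁺ = {Carrier, PlanID, Region, SIM, SubscriberID} covers every attribute.
{PlanID, Region, SubscriberID} is a candidate key since {PlanID, Region, SubscriberID}⁺ = {Carrier, PlanID, Region, SIM, SubscriberID} covers every attribute.
{PlanID, SIM, SubscriberID} is a candidate key since {PlanID, SIM, SubscriberID}⁺ = {Carrier, PlanID, Region, SIM, SubscriberID} covers every attribute.
Any other superkey properly contains one of these, so there are no further candidate keys.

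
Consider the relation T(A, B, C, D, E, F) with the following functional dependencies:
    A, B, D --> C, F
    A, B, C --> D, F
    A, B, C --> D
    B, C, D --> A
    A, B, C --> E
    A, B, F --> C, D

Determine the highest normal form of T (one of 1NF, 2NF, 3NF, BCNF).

Candidate keys: {A, B, C}, {A, B, D}, {A, B, F}, {B, C, D}. Prime attributes: {A, B, C, D, F}.
Every FD has a superkey on the left, so the relation is in BCNF.

BCNF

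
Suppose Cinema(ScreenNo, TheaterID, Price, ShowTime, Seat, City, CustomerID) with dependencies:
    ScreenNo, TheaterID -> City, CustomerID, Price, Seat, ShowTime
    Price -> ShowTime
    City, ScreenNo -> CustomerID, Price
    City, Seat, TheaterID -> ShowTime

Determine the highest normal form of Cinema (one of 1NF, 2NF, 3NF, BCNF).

2NF

Candidate key: {ScreenNo, TheaterID}. Prime attributes: {ScreenNo, TheaterID}.
Price -> ShowTime: {Price}⁺ = {Price, ShowTime}, which is not all of the attributes, so the left side is not a superkey — BCNF is violated.
Price -> ShowTime determines the non-prime attribute {ShowTime} from a non-superkey — 3NF is violated.
No non-prime attribute depends on a proper subset of any candidate key, so 2NF holds.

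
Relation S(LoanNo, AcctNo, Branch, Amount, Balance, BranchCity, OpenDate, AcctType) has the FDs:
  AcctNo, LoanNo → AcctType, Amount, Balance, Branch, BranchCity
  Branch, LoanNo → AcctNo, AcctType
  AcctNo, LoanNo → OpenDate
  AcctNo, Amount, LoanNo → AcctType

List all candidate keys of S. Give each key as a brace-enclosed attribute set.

{LoanNo} never appears on the right of any FD, so every key must include it.
{AcctNo, LoanNo} is a candidate key since {AcctNo, LoanNo}⁺ = {AcctNo, AcctType, Amount, Balance, Branch, BranchCity, LoanNo, OpenDate} covers every attribute.
{Branch, LoanNo} is a candidate key since {Branch, LoanNo}⁺ = {AcctNo, AcctType, Amount, Balance, Branch, BranchCity, LoanNo, OpenDate} covers every attribute.
No proper subset of any of these is a key, and no other minimal superkey exists.

{AcctNo, LoanNo}, {Branch, LoanNo}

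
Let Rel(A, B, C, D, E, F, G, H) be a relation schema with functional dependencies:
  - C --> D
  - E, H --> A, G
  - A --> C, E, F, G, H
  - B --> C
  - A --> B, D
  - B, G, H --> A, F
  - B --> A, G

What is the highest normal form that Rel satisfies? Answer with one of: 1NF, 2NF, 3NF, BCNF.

2NF

Candidate keys: {A}, {B}, {E, H}. Prime attributes: {A, B, E, H}.
For C --> D we have {C}⁺ = {C, D}; {C} is not a superkey, so BCNF fails.
C --> D has non-prime {D} on the right and a non-superkey on the left, so 3NF fails.
No proper subset of a key has a non-prime attribute in its closure, so there is no partial dependency; 2NF holds.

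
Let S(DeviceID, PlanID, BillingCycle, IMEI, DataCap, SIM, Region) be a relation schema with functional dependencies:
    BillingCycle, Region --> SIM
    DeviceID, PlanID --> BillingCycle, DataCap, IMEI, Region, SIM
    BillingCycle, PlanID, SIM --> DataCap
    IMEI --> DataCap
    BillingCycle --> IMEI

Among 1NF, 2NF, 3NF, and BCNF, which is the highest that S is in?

Candidate key: {DeviceID, PlanID}. Prime attributes: {DeviceID, PlanID}.
For BillingCycle, Region --> SIM we have {BillingCycle, Region}⁺ = {BillingCycle, DataCap, IMEI, Region, SIM}; {BillingCycle, Region} is not a superkey, so BCNF fails.
BillingCycle, Region --> SIM has non-prime {SIM} on the right and a non-superkey on the left, so 3NF fails.
No proper subset of a key has a non-prime attribute in its closure, so there is no partial dependency; 2NF holds.

2NF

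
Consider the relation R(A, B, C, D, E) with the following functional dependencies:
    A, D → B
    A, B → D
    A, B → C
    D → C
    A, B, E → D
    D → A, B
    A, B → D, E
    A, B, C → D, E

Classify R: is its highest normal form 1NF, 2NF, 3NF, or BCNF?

Candidate keys: {A, B}, {D}. Prime attributes: {A, B, D}.
Each dependency's left side is a superkey — BCNF holds.

BCNF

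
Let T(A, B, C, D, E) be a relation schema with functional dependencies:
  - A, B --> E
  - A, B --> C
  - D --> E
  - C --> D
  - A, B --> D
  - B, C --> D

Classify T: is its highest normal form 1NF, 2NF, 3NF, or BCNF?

2NF

Candidate key: {A, B}. Prime attributes: {A, B}.
For D --> E we have {D}⁺ = {D, E}; {D} is not a superkey, so BCNF fails.
Because {E} is non-prime and the left side of D --> E is not a superkey, the relation is not in 3NF.
No non-prime attribute depends on a proper subset of any candidate key, so 2NF holds.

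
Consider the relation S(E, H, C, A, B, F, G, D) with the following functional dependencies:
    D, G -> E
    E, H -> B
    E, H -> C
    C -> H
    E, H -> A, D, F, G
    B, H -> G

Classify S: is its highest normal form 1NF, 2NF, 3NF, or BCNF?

3NF

Candidate keys: {B, C, D}, {B, D, H}, {C, D, G}, {C, E}, {D, G, H}, {E, H}. Prime attributes: {B, C, D, E, G, H}.
D, G -> E: {D, G}⁺ = {D, E, G}, which is not all of the attributes, so the left side is not a superkey — BCNF is violated.
Since {E} ⊆ prime attributes and every other non-superkey FD also has a prime right side, the schema is in 3NF.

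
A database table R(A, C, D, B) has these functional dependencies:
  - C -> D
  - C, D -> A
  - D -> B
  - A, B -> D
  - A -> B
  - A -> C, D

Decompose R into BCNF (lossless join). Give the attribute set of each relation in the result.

Candidate keys of the original relation: {A}, {C}.
Within {A, B, C, D}: {D}⁺ ∩ {A, B, C, D} = {B, D}, not the whole set, so D -> B violates BCNF; decompose into {B, D} and {A, C, D}.
{B, D}: every determinant is a superkey — BCNF.
{A, C, D}: every determinant is a superkey — BCNF.

{A, C, D}; {B, D}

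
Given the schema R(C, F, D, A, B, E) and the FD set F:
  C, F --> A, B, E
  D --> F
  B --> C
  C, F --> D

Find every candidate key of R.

{B, D}, {B, F}, {C, D}, {C, F}

{B, D} is a candidate key since {B, D}⁺ = {A, B, C, D, E, F} covers every attribute.
{B, F} is a candidate key since {B, F}⁺ = {A, B, C, D, E, F} covers every attribute.
{C, D} is a candidate key since {C, D}⁺ = {A, B, C, D, E, F} covers every attribute.
{C, F} is a candidate key since {C, F}⁺ = {A, B, C, D, E, F} covers every attribute.
These are minimal and exhaustive — every other superkey contains one of them.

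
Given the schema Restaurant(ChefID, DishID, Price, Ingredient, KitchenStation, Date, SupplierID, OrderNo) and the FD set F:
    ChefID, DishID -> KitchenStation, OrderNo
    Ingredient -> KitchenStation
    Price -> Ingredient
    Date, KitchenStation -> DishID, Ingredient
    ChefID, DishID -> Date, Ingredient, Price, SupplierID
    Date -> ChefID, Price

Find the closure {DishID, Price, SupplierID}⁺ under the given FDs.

{DishID, Ingredient, KitchenStation, Price, SupplierID}

Start with {DishID, Price, SupplierID}.
Price -> Ingredient applies; add {Ingredient} → now {DishID, Ingredient, Price, SupplierID}.
Ingredient -> KitchenStation applies; add {KitchenStation} → now {DishID, Ingredient, KitchenStation, Price, SupplierID}.
No further FD applies.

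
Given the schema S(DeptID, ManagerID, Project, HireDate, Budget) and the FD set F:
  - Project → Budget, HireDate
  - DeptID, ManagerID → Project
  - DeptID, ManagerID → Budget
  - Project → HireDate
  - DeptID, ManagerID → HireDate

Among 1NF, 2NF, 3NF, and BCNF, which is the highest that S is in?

Candidate key: {DeptID, ManagerID}. Prime attributes: {DeptID, ManagerID}.
For Project → Budget, HireDate we have {Project}⁺ = {Budget, HireDate, Project}; {Project} is not a superkey, so BCNF fails.
Project → Budget, HireDate has non-prime {Budget, HireDate} on the right and a non-superkey on the left, so 3NF fails.
No non-prime attribute depends on a proper subset of any candidate key, so 2NF holds.

2NF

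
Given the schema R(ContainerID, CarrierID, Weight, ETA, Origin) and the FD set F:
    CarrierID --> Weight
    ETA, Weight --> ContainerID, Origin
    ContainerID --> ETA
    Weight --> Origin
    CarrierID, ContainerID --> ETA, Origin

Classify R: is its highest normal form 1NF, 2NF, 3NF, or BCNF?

1NF

Candidate keys: {CarrierID, ContainerID}, {CarrierID, ETA}. Prime attributes: {CarrierID, ContainerID, ETA}.
CarrierID --> Weight: {CarrierID}⁺ = {CarrierID, Origin, Weight}, which is not all of the attributes, so the left side is not a superkey — BCNF is violated.
CarrierID --> Weight determines the non-prime attribute {Weight} from a non-superkey — 3NF is violated.
The proper key subset {CarrierID} of {CarrierID, ContainerID} determines non-prime {Origin, Weight}, so the relation is not even in 2NF.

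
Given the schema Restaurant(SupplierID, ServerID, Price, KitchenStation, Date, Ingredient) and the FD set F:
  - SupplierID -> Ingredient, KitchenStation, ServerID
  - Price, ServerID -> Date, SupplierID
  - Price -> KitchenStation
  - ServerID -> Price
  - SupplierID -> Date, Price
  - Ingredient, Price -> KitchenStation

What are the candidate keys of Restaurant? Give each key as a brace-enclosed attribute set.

{ServerID}, {SupplierID}

Closure of {ServerID} is {Date, Ingredient, KitchenStation, Price, ServerID, SupplierID}, the whole schema; {ServerID} is a candidate key.
Closure of {SupplierID} is {Date, Ingredient, KitchenStation, Price, ServerID, SupplierID}, the whole schema; {SupplierID} is a candidate key.
Any other superkey properly contains one of these, so there are no further candidate keys.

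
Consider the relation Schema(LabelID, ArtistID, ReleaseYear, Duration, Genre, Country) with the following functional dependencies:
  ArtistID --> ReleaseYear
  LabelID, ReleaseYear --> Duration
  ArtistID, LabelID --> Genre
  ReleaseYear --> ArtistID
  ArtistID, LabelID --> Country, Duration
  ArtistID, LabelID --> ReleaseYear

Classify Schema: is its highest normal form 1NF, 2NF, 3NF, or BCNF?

Candidate keys: {ArtistID, LabelID}, {LabelID, ReleaseYear}. Prime attributes: {ArtistID, LabelID, ReleaseYear}.
ArtistID --> ReleaseYear: {ArtistID}⁺ = {ArtistID, ReleaseYear}, which is not all of the attributes, so the left side is not a superkey — BCNF is violated.
Since {ReleaseYear} ⊆ prime attributes and every other non-superkey FD also has a prime right side, the schema is in 3NF.

3NF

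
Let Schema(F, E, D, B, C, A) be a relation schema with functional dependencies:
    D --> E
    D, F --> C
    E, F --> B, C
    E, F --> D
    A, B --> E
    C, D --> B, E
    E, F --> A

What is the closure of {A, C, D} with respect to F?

Start with {A, C, D}.
D --> E applies; add {E} → now {A, C, D, E}.
C, D --> B, E applies; add {B} → now {A, B, C, D, E}.
No further FD applies.

{A, B, C, D, E}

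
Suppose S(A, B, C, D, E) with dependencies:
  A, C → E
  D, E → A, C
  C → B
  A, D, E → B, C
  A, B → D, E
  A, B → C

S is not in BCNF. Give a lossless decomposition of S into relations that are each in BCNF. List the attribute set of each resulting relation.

{A, C, D, E}; {B, C}

Candidate keys of the original relation: {A, B}, {A, C}, {D, E}.
Within {A, B, C, D, E}: {C}⁺ ∩ {A, B, C, D, E} = {B, C}, not the whole set, so C → B violates BCNF; decompose into {B, C} and {A, C, D, E}.
{B, C} is in BCNF.
{A, C, D, E} is in BCNF.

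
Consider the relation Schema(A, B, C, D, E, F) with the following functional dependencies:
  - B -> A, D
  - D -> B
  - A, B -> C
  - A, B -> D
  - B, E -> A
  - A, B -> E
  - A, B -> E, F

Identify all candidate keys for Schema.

{B}⁺ = {A, B, C, D, E, F} — all of the relation — so {B} is a candidate key.
{D}⁺ = {A, B, C, D, E, F} — all of the relation — so {D} is a candidate key.
No proper subset of any of these is a key, and no other minimal superkey exists.

{B}, {D}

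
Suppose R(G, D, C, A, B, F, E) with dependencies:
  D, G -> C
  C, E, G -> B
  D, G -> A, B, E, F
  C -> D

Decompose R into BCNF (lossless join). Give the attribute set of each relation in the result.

{A, B, C, E, F, G}; {C, D}

Candidate keys of the original relation: {C, G}, {D, G}.
{A, B, C, D, E, F, G}: {C} determines {C, D} here but is not a superkey — split on C -> D, giving {C, D} and {A, B, C, E, F, G}.
{C, D} is in BCNF.
{A, B, C, E, F, G} is in BCNF.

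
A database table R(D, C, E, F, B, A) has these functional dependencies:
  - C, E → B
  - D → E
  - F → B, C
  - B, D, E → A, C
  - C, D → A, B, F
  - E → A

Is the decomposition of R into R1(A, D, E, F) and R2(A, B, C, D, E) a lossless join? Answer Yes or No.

No

The shared attributes are {A, D, E} and {A, D, E}⁺ = {A, D, E}.
The closure covers neither R1 nor R2 entirely; the join is not lossless.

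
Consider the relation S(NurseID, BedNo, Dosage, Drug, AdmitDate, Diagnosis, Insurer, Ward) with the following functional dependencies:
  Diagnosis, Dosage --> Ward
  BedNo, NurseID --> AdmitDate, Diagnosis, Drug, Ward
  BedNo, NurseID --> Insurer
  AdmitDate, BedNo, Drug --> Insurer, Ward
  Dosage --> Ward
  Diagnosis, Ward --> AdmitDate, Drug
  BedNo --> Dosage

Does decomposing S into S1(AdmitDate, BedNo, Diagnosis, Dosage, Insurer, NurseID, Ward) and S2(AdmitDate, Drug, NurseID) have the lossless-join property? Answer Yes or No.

No

The shared attributes are {AdmitDate, NurseID} and {AdmitDate, NurseID}⁺ = {AdmitDate, NurseID}.
The closure covers neither S1 nor S2 entirely; the join is not lossless.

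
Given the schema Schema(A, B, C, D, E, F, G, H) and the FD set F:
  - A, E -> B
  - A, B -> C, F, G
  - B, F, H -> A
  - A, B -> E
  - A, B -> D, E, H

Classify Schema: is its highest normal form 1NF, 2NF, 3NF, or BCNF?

BCNF

Candidate keys: {A, B}, {A, E}, {B, F, H}. Prime attributes: {A, B, E, F, H}.
Each dependency's left side is a superkey — BCNF holds.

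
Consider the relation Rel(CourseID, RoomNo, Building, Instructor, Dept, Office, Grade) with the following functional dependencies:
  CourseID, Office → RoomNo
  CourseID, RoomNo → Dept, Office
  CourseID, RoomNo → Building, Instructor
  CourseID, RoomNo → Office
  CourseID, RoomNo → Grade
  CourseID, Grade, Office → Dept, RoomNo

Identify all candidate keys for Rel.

Attributes never on any right-hand side: {CourseID} — every candidate key must contain it.
{CourseID, Office}⁺ = {Building, CourseID, Dept, Grade, Instructor, Office, RoomNo}, which is every attribute, so {CourseID, Office} is a candidate key.
{CourseID, RoomNo}⁺ = {Building, CourseID, Dept, Grade, Instructor, Office, RoomNo}, which is every attribute, so {CourseID, RoomNo} is a candidate key.
Any other superkey properly contains one of these, so there are no further candidate keys.

{CourseID, Office}, {CourseID, RoomNo}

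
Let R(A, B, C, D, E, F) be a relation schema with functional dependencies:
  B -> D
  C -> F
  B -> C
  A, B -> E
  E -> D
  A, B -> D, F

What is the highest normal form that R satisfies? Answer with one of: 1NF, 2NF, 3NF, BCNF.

1NF

Candidate key: {A, B}. Prime attributes: {A, B}.
B -> D: {B}⁺ = {B, C, D, F}, which is not all of the attributes, so the left side is not a superkey — BCNF is violated.
B -> D determines the non-prime attribute {D} from a non-superkey — 3NF is violated.
Since {B} ⊂ {A, B} and {B}⁺ ⊇ {C, D, F} with {C, D, F} non-prime, there is a partial dependency; 2NF fails.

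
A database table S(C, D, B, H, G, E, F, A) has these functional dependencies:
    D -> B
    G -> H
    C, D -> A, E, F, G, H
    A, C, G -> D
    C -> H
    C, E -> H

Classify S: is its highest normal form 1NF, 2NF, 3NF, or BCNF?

1NF

Candidate keys: {A, C, G}, {C, D}. Prime attributes: {A, C, D, G}.
D -> B breaks BCNF: {D}⁺ = {B, D}, so {D} is not a superkey.
D -> B has non-prime {B} on the right and a non-superkey on the left, so 3NF fails.
Since {C} ⊂ {C, D} and {C}⁺ ⊇ {H} with {H} non-prime, there is a partial dependency; 2NF fails.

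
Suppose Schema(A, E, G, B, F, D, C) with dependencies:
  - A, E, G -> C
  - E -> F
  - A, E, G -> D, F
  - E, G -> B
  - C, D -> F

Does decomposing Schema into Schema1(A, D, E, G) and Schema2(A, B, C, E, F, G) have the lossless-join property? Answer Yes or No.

Schema1 ∩ Schema2 = {A, E, G}; its closure under F is {A, B, C, D, E, F, G}.
This includes all of Schema1, so the common attributes are a superkey of Schema1 — the join is lossless.

Yes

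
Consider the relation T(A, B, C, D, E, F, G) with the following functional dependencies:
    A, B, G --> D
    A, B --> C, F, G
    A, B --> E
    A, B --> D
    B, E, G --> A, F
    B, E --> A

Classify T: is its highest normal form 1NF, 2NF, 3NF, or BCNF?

BCNF

Candidate keys: {A, B}, {B, E}. Prime attributes: {A, B, E}.
Every FD has a superkey on the left, so the relation is in BCNF.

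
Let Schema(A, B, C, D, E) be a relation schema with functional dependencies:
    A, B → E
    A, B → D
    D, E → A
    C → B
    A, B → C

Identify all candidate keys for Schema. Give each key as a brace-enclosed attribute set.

{A, B}⁺ = {A, B, C, D, E} — all of the relation — so {A, B} is a candidate key.
{A, C}⁺ = {A, B, C, D, E} — all of the relation — so {A, C} is a candidate key.
{B, D, E}⁺ = {A, B, C, D, E} — all of the relation — so {B, D, E} is a candidate key.
{C, D, E}⁺ = {A, B, C, D, E} — all of the relation — so {C, D, E} is a candidate key.
These are minimal and exhaustive — every other superkey contains one of them.

{A, B}, {A, C}, {B, D, E}, {C, D, E}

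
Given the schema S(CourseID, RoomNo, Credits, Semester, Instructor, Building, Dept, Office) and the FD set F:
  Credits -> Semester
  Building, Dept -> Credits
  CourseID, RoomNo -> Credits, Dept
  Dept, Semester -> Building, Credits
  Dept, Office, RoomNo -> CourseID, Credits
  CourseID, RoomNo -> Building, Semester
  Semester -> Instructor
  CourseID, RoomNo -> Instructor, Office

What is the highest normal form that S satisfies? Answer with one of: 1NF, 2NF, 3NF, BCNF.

Candidate keys: {CourseID, RoomNo}, {Dept, Office, RoomNo}. Prime attributes: {CourseID, Dept, Office, RoomNo}.
For Credits -> Semester we have {Credits}⁺ = {Credits, Instructor, Semester}; {Credits} is not a superkey, so BCNF fails.
Credits -> Semester has non-prime {Semester} on the right and a non-superkey on the left, so 3NF fails.
Checking every proper subset of each key, none determines a non-prime attribute — 2NF is satisfied.

2NF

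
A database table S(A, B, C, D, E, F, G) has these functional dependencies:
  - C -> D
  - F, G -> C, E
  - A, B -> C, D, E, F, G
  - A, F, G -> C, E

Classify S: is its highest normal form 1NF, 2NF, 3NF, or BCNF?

2NF

Candidate key: {A, B}. Prime attributes: {A, B}.
For C -> D we have {C}⁺ = {C, D}; {C} is not a superkey, so BCNF fails.
C -> D determines the non-prime attribute {D} from a non-superkey — 3NF is violated.
No proper subset of a key has a non-prime attribute in its closure, so there is no partial dependency; 2NF holds.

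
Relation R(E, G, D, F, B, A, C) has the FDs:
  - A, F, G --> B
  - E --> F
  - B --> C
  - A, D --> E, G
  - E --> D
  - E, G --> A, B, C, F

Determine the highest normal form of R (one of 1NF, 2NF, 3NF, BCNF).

1NF

Candidate keys: {A, D}, {A, E}, {E, G}. Prime attributes: {A, D, E, G}.
A, F, G --> B: {A, F, G}⁺ = {A, B, C, F, G}, which is not all of the attributes, so the left side is not a superkey — BCNF is violated.
Because {B} is non-prime and the left side of A, F, G --> B is not a superkey, the relation is not in 3NF.
{E} is a proper subset of the key {A, E}, and {E}⁺ contains the non-prime attribute {F} — a partial dependency, so 2NF is violated.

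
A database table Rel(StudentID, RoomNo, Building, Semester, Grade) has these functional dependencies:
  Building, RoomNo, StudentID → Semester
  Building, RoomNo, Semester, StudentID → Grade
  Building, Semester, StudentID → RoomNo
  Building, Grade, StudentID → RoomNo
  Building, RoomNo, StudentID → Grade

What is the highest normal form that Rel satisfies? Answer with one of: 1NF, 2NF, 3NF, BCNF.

Candidate keys: {Building, Grade, StudentID}, {Building, RoomNo, StudentID}, {Building, Semester, StudentID}. Prime attributes: {Building, Grade, RoomNo, Semester, StudentID}.
Each dependency's left side is a superkey — BCNF holds.

BCNF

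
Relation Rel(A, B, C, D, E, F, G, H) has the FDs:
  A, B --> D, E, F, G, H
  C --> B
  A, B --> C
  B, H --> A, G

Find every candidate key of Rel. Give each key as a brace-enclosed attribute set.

{A, B}, {A, C}, {B, H}, {C, H}

{A, B}⁺ = {A, B, C, D, E, F, G, H} — all of the relation — so {A, B} is a candidate key.
{A, C}⁺ = {A, B, C, D, E, F, G, H} — all of the relation — so {A, C} is a candidate key.
{B, H}⁺ = {A, B, C, D, E, F, G, H} — all of the relation — so {B, H} is a candidate key.
{C, H}⁺ = {A, B, C, D, E, F, G, H} — all of the relation — so {C, H} is a candidate key.
These are minimal and exhaustive — every other superkey contains one of them.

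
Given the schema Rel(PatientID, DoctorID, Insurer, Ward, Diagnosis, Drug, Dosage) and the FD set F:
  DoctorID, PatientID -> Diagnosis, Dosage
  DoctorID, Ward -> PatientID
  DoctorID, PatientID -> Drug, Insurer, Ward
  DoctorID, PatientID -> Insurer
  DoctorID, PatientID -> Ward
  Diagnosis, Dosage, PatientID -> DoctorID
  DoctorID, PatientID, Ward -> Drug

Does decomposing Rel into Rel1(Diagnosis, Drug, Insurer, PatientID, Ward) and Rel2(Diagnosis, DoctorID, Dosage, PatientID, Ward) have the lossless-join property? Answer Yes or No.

Common attributes: {Diagnosis, PatientID, Ward}; their closure is {Diagnosis, PatientID, Ward}.
The closure covers neither Rel1 nor Rel2 entirely; the join is not lossless.

No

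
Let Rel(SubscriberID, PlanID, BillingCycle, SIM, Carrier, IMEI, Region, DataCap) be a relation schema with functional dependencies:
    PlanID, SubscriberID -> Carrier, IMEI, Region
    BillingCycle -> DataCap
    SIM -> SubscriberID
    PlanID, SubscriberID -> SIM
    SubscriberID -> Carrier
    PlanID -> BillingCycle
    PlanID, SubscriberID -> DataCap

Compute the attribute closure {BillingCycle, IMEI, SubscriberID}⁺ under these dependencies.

Start with {BillingCycle, IMEI, SubscriberID}.
BillingCycle -> DataCap applies; add {DataCap} → now {BillingCycle, DataCap, IMEI, SubscriberID}.
SubscriberID -> Carrier applies; add {Carrier} → now {BillingCycle, Carrier, DataCap, IMEI, SubscriberID}.
No further FD applies.

{BillingCycle, Carrier, DataCap, IMEI, SubscriberID}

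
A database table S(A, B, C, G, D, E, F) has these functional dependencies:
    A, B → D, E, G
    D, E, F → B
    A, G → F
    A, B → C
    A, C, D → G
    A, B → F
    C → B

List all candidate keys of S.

{A, B}, {A, C}, {A, D, E, F}, {A, D, E, G}

Attributes never on any right-hand side: {A} — every candidate key must contain it.
{A, B}⁺ = {A, B, C, D, E, F, G} — all of the relation — so {A, B} is a candidate key.
{A, C}⁺ = {A, B, C, D, E, F, G} — all of the relation — so {A, C} is a candidate key.
{A, D, E, F}⁺ = {A, B, C, D, E, F, G} — all of the relation — so {A, D, E, F} is a candidate key.
{A, D, E, G}⁺ = {A, B, C, D, E, F, G} — all of the relation — so {A, D, E, G} is a candidate key.
Any other superkey properly contains one of these, so there are no further candidate keys.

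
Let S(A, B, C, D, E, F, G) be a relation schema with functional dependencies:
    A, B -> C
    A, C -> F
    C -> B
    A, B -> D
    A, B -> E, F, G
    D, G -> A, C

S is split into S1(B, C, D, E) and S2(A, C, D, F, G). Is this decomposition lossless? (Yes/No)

S1 ∩ S2 = {C, D}; its closure under F is {B, C, D}.
S1 ⊄ {B, C, D} and S2 ⊄ {B, C, D}, so the split is lossy.

No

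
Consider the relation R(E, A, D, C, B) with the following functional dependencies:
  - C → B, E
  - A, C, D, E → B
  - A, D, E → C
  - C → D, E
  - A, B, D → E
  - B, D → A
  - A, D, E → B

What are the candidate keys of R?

{C}⁺ = {A, B, C, D, E} — all of the relation — so {C} is a candidate key.
{B, D}⁺ = {A, B, C, D, E} — all of the relation — so {B, D} is a candidate key.
{A, D, E}⁺ = {A, B, C, D, E} — all of the relation — so {A, D, E} is a candidate key.
These are minimal and exhaustive — every other superkey contains one of them.

{A, D, E}, {B, D}, {C}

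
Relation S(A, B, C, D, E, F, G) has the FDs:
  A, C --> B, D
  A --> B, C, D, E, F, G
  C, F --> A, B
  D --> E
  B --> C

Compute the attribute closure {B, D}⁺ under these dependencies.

Start with {B, D}.
D --> E applies; add {E} → now {B, D, E}.
B --> C applies; add {C} → now {B, C, D, E}.
No further FD applies.

{B, C, D, E}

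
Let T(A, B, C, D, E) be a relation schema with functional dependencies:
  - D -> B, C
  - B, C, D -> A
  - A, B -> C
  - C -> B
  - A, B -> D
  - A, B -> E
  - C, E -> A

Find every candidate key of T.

{D}⁺ = {A, B, C, D, E} — all of the relation — so {D} is a candidate key.
{A, B}⁺ = {A, B, C, D, E} — all of the relation — so {A, B} is a candidate key.
{A, C}⁺ = {A, B, C, D, E} — all of the relation — so {A, C} is a candidate key.
{C, E}⁺ = {A, B, C, D, E} — all of the relation — so {C, E} is a candidate key.
These are minimal and exhaustive — every other superkey contains one of them.

{A, B}, {A, C}, {C, E}, {D}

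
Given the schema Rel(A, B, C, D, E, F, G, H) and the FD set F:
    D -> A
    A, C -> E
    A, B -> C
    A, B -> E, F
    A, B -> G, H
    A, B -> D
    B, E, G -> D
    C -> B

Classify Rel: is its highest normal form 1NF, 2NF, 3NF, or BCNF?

3NF

Candidate keys: {A, B}, {A, C}, {B, D}, {B, E, G}, {C, D}, {C, E, G}. Prime attributes: {A, B, C, D, E, G}.
D -> A: {D}⁺ = {A, D}, which is not all of the attributes, so the left side is not a superkey — BCNF is violated.
Its right-hand attributes {A} are all prime, as are those of every other non-superkey FD — the relation is in 3NF.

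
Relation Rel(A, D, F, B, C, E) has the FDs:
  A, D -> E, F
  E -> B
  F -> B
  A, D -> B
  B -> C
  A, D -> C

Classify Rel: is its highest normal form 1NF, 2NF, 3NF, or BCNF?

2NF

Candidate key: {A, D}. Prime attributes: {A, D}.
E -> B: {E}⁺ = {B, C, E}, which is not all of the attributes, so the left side is not a superkey — BCNF is violated.
Because {B} is non-prime and the left side of E -> B is not a superkey, the relation is not in 3NF.
Checking every proper subset of each key, none determines a non-prime attribute — 2NF is satisfied.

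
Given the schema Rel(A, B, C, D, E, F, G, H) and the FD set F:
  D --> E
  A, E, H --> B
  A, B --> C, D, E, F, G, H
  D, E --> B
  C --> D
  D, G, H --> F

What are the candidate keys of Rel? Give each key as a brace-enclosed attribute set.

{A} never appears on the right of any FD, so every key must include it.
{A, B} is a candidate key since {A, B}⁺ = {A, B, C, D, E, F, G, H} covers every attribute.
{A, C} is a candidate key since {A, C}⁺ = {A, B, C, D, E, F, G, H} covers every attribute.
{A, D} is a candidate key since {A, D}⁺ = {A, B, C, D, E, F, G, H} covers every attribute.
{A, E, H} is a candidate key since {A, E, H}⁺ = {A, B, C, D, E, F, G, H} covers every attribute.
Any other superkey properly contains one of these, so there are no further candidate keys.

{A, B}, {A, C}, {A, D}, {A, E, H}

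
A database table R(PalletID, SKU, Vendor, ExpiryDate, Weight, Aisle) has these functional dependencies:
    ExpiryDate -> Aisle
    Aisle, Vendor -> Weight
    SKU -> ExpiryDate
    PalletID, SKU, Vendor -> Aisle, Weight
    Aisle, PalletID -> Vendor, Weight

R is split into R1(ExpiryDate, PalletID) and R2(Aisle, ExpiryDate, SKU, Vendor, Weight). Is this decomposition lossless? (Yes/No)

The shared attributes are {ExpiryDate} and {ExpiryDate}⁺ = {Aisle, ExpiryDate}.
Neither R1 nor R2 is contained in that closure, so the decomposition is lossy.

No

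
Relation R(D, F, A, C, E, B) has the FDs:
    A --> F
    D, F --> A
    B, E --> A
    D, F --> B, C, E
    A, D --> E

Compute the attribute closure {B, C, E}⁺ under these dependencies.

{A, B, C, E, F}

Start with {B, C, E}.
B, E --> A applies; add {A} → now {A, B, C, E}.
A --> F applies; add {F} → now {A, B, C, E, F}.
No further FD applies.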